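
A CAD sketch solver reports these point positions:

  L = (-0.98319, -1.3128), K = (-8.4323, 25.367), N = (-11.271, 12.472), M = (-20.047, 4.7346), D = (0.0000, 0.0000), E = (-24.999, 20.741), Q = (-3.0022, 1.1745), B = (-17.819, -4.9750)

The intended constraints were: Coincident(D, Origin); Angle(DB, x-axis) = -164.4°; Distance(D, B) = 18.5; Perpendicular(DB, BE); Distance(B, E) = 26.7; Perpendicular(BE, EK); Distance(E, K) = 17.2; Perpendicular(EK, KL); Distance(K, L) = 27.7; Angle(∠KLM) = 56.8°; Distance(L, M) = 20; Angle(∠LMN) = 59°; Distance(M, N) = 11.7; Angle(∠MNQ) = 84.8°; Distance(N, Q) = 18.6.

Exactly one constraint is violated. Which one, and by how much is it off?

Distance(N, Q) = 18.6 — off by 4.60.

D = (0.00, 0.00) ✓; DB at -164.4° ✓; |DB| = 18.50 ✓; ∠(DB, BE) = 90.00° ✓; |BE| = 26.70 ✓; ∠(BE, EK) = 90.00° ✓; |EK| = 17.20 ✓; ∠(EK, KL) = 90.00° ✓; |KL| = 27.70 ✓; ∠KLM = 56.80° ✓; |LM| = 20.00 ✓; ∠LMN = 59.00° ✓; |MN| = 11.70 ✓; ∠MNQ = 84.80° ✓; |NQ| = 14.00 ✗.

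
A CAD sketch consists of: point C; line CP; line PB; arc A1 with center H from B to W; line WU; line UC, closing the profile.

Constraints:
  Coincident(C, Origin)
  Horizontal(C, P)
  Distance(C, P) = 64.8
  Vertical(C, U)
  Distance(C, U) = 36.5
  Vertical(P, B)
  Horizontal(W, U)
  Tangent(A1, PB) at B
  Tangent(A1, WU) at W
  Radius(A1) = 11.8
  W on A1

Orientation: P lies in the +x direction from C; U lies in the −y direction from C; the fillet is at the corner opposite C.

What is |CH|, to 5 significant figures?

58.473

C is at the origin; C and P share the same y with |CP| = 64.8 and P on the +x side, so P = (64.800, 0.0000). C and U share the same x with |CU| = 36.5 and U on the −y side, so U = (0.0000, -36.500). The virtual corner opposite C is at (64.800, -36.500). Since A1 is tangent to PB there, HB ⟂ PB and A1 meets WU tangentially, so HW is at right angles to WU, with radius 11.8, so the center H sits 11.8 in from both sides at H = (53.000, -24.700). Then |CH| = |H − C| = 58.473.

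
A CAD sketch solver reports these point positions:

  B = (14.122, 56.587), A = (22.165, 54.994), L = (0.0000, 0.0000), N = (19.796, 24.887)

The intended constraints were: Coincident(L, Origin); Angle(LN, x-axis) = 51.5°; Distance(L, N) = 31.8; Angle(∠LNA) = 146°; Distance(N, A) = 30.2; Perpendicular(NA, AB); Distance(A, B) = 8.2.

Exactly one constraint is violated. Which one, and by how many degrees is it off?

Perpendicular(NA, AB) — off by 6.70°.

L = (0.00, 0.00) ✓; LN at 51.50° ✓; |LN| = 31.80 ✓; ∠LNA = 146.0° ✓; |NA| = 30.20 ✓; ∠(NA, AB) = 83.30° ✗; |AB| = 8.199 ✓.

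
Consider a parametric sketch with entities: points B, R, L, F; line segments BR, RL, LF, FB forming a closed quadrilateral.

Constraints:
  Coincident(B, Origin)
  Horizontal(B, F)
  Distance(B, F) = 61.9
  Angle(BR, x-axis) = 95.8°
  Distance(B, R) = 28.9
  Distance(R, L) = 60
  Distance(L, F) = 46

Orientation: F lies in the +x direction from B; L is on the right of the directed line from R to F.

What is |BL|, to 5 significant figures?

34.363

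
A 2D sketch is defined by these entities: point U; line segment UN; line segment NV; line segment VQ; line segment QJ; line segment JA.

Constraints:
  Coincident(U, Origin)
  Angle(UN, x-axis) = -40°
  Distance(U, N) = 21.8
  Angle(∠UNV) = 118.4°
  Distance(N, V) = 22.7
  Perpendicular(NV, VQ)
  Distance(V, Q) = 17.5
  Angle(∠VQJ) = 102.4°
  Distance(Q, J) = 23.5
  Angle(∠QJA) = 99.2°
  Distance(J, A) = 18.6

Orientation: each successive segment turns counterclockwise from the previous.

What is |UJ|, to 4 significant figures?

10.66

U is at the origin; UN runs at -40.0° with length 21.8, so N = (16.70, -14.01). ∠UNV = 118.4° gives NV at 21.60° from the x-axis; with |NV| = 22.7, V = (37.81, -5.656). NV ⟂ VQ, so VQ runs at 111.6°; with |VQ| = 17.5, Q = (31.36, 10.61). ∠VQJ = 102.4° gives QJ at -170.8° from the x-axis; with |QJ| = 23.5, J = (8.166, 6.858). Then |UJ| = |J − U| = 10.66.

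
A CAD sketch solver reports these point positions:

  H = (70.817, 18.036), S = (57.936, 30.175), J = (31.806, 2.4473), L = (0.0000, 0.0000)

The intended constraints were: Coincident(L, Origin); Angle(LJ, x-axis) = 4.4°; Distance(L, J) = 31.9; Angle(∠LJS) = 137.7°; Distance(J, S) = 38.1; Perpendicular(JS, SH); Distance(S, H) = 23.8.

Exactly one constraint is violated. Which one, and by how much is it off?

Distance(S, H) = 23.8 — off by 6.10.

L = (0.00, 0.00) ✓; LJ at 4.400° ✓; |LJ| = 31.90 ✓; ∠LJS = 137.7° ✓; |JS| = 38.10 ✓; ∠(JS, SH) = 90.00° ✓; |SH| = 17.70 ✗.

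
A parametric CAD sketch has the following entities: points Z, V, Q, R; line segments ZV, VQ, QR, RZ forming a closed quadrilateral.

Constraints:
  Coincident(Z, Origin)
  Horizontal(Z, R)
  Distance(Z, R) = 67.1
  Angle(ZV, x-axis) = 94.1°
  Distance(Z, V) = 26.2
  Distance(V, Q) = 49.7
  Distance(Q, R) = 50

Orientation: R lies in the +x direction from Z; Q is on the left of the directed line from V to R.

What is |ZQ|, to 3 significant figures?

62.8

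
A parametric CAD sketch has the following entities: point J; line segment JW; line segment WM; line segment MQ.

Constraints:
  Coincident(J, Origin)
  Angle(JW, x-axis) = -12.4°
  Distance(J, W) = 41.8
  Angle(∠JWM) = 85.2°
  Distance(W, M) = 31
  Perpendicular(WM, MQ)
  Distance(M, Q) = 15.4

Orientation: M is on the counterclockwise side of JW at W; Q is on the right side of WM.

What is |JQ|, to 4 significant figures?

63.34

∠JWM = 85.2°, so WM runs at -12.4° + (180° − 85.2°) = 82.40° from the x-axis; with |WM| = 31.0, M = W + 31.0·(cos 82.40°, sin 82.40°) = (44.92, 21.75). WM is perpendicular to MQ; with |MQ| = 15.4 on the right of WM, Q = M + 15.4·(0.9912, -0.1323) = (60.19, 19.71). Then |JQ| = |Q − J| = 63.34.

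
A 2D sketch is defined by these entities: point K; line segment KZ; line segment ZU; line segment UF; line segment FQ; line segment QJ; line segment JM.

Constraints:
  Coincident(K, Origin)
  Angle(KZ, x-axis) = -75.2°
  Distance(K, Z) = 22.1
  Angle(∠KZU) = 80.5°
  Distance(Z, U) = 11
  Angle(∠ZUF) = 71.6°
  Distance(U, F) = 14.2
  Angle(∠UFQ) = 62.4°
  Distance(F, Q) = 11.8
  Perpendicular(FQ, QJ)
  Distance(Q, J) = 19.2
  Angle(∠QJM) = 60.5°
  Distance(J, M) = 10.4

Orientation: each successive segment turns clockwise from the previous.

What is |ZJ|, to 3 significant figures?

14.7

K is at the origin; KZ runs at -75.2° with length 22.1, so Z = (5.65, -21.4). ∠KZU = 80.5° gives ZU at -175° from the x-axis; with |ZU| = 11.0, U = (-5.31, -22.4). ∠ZUF = 71.6° gives UF at 76.9° from the x-axis; with |UF| = 14.2, F = (-2.09, -8.55). ∠UFQ = 62.4° gives FQ at -40.7° from the x-axis; with |FQ| = 11.8, Q = (6.86, -16.2). FQ ⟂ QJ, so QJ runs at -131°; with |QJ| = 19.2, J = (-5.66, -30.8). Then |ZJ| = |J − Z| = 14.7.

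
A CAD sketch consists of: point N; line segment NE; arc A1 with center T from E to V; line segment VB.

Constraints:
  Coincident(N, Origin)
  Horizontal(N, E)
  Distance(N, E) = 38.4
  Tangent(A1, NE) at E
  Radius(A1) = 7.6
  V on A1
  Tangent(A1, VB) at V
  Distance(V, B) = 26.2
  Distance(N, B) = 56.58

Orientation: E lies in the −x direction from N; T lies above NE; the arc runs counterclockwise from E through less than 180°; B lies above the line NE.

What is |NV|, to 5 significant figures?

33.864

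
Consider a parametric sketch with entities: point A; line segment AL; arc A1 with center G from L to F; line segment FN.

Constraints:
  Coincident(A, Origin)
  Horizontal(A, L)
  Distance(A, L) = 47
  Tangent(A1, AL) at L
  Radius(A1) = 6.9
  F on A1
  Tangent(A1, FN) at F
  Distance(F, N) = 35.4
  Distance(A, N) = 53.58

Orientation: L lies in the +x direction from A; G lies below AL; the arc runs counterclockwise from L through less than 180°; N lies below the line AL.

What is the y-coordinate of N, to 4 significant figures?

-40.81

Checks: |GF| = 6.900 ✓; ∠(GF, FN) = 90.00° ✓; |FN| = 35.40 ✓; |AN| = 53.58 ✓.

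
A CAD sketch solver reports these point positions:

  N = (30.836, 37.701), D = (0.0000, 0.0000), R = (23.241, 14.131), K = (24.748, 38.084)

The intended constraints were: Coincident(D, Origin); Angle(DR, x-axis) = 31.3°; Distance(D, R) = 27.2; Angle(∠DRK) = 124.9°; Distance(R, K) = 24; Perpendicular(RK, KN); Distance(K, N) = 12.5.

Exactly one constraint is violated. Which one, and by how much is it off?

Distance(K, N) = 12.5 — off by 6.40.

D = (0.00, 0.00) ✓; DR at 31.30° ✓; |DR| = 27.20 ✓; ∠DRK = 124.9° ✓; |RK| = 24.00 ✓; ∠(RK, KN) = 90.00° ✓; |KN| = 6.100 ✗.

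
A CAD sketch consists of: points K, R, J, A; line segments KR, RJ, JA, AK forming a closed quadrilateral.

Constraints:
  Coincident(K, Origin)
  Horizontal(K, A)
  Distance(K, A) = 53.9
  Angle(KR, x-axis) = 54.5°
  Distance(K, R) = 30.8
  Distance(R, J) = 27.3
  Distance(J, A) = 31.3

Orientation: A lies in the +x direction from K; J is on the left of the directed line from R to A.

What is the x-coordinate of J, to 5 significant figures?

44.750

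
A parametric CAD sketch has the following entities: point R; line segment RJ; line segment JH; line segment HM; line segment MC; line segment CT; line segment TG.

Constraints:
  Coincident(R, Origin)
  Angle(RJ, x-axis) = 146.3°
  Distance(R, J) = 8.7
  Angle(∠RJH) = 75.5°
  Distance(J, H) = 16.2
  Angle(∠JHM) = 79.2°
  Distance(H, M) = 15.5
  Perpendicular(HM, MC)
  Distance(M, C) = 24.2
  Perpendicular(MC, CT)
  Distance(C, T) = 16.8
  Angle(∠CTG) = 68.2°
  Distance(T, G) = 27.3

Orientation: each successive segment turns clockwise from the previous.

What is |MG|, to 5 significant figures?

6.7598

R is at the origin; RJ runs at 146.3° with length 8.7, so J = (-7.2380, 4.8271). ∠RJH = 75.5° gives JH at 41.800° from the x-axis; with |JH| = 16.2, H = (4.8387, 15.625). ∠JHM = 79.2° gives HM at -59.000° from the x-axis; with |HM| = 15.5, M = (12.822, 2.3389). HM ⟂ MC, so MC runs at -149.00°; with |MC| = 24.2, C = (-7.9216, -10.125). MC is perpendicular to CT, so CT runs at 121.00°; with |CT| = 16.8, T = (-16.574, 4.2754). ∠CTG = 68.2° gives TG at 9.2000° from the x-axis; with |TG| = 27.3, G = (10.375, 8.6401). Then |MG| = |G − M| = 6.7598.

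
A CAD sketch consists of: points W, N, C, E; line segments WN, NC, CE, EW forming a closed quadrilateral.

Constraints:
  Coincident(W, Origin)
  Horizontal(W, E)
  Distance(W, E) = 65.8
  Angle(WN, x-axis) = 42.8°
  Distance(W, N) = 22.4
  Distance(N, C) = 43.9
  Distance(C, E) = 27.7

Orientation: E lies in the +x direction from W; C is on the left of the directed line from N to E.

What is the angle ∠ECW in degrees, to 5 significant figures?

80.171°

W is at the origin; WE is horizontal with |WE| = 65.8 and E in +x, so E = (65.8, 0). WN runs at 42.8° with |WN| = 22.4, so N = (16.436, 15.219). C is determined by |NC| = 43.9 and |CE| = 27.7 together: it lies at the intersection of circle(N, 43.9) and circle(E, 27.7). With |NE| = 51.657, the foot of the radical line on NE is 37.056 from N and the perpendicular offset is √(43.9² − 37.056²) = 23.539. Taking the left-of-NE solution: C = (58.782, 26.796).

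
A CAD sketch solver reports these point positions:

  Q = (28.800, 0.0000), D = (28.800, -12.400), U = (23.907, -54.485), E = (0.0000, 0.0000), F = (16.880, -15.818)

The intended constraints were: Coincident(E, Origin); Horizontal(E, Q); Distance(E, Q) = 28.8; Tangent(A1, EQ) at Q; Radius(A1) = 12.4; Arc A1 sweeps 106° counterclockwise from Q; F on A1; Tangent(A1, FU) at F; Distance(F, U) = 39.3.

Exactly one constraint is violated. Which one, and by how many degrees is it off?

Tangent(A1, FU) at F — off by 5.70°.

E = (0.00, 0.00) ✓; E.y = 0.00, Q.y = 0.00 ✓; |EQ| = 28.80 ✓; ∠(DQ, QE) = 90.00° ✓; |DQ| = 12.40 ✓; bearing(D→F) − bearing(D→Q) = 106.0° ✓; |DF| = 12.40 ✓; ∠(DF, FU) = 95.70° ✗; |FU| = 39.30 ✓.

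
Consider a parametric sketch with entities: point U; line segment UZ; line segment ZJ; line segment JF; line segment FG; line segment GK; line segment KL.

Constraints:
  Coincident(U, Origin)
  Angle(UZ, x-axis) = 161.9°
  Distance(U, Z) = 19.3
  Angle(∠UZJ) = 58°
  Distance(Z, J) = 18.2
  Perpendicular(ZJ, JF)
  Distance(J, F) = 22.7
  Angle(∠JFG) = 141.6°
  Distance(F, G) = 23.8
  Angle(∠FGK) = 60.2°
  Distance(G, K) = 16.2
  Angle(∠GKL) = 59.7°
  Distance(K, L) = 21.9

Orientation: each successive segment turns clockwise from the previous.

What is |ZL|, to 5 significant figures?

35.162

∠FGK = 60.2° gives GK at 151.70° from the x-axis; with |GK| = 16.2, K = (-3.4624, -15.856). ∠GKL = 59.7° gives KL at 31.400° from the x-axis; with |KL| = 21.9, L = (15.230, -4.4457). Then |ZL| = |L − Z| = 35.162.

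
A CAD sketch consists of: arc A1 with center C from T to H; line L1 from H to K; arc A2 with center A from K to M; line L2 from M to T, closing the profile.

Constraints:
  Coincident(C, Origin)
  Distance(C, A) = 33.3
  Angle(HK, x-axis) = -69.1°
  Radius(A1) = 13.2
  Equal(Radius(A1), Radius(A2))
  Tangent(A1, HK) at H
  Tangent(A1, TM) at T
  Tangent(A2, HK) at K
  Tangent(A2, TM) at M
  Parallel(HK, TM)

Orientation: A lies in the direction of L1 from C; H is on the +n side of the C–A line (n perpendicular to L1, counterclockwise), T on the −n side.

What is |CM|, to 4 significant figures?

35.82

The slot axis is L1's direction at -69.1°, so u = (cos -69.1°, sin -69.1°) = (0.3567, -0.9342) and n = (−sin -69.1°, cos -69.1°) = (0.9342, 0.3567). C is at the origin and A lies 33.3 along u from C, so A = 33.3·u = (11.88, -31.11). Tangency of A1 to both parallel lines with radius 13.2 puts H and T at C ± 13.2·n: H = (12.33, 4.709), T = (-12.33, -4.709). Equal radii place K and M the same way about A: K = A + 13.2·n = (24.21, -26.40), M = A − 13.2·n = (-0.4521, -35.82). Then |CM| = |M − C| = 35.82.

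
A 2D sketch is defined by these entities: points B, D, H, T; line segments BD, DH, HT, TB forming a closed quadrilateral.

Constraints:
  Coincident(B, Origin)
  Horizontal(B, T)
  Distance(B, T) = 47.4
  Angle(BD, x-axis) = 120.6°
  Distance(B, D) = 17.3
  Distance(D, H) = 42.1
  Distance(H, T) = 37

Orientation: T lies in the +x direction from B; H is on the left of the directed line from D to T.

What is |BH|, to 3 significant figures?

43.8

Checks: B.y = 0.00, T.y = 0.00 ✓; |DH| = 42.10 ✓; |HT| = 37.00 ✓.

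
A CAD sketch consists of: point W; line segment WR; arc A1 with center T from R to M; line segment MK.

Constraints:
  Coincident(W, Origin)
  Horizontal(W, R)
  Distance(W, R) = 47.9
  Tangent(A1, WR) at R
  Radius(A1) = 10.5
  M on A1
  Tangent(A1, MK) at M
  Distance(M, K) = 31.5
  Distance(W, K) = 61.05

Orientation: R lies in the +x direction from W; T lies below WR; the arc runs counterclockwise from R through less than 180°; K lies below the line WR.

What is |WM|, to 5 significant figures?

39.525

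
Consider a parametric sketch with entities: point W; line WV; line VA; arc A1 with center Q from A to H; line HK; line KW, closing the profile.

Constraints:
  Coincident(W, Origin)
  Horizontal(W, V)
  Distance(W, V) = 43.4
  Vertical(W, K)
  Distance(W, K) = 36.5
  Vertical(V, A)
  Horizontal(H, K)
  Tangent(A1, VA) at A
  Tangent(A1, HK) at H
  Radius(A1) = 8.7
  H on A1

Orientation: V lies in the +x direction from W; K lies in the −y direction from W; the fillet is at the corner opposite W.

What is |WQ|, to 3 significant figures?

44.5

W is at the origin; WV is horizontal with |WV| = 43.4 and V on the +x side, so V = (43.4, 0.00). W and K share the same x with |WK| = 36.5 and K on the −y side, so K = (0.00, -36.5). The virtual corner opposite W is at (43.4, -36.5). Since A1 is tangent to VA there, QA ⟂ VA and A1 meets HK tangentially, so QH is at right angles to HK, with radius 8.7, so the center Q sits 8.7 in from both sides at Q = (34.7, -27.8). Then |WQ| = |Q − W| = 44.5.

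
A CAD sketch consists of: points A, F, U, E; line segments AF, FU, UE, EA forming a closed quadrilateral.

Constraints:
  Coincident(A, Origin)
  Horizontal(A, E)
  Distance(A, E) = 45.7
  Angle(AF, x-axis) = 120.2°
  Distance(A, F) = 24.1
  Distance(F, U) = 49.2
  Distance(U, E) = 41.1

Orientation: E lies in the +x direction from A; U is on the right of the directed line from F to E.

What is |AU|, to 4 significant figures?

25.12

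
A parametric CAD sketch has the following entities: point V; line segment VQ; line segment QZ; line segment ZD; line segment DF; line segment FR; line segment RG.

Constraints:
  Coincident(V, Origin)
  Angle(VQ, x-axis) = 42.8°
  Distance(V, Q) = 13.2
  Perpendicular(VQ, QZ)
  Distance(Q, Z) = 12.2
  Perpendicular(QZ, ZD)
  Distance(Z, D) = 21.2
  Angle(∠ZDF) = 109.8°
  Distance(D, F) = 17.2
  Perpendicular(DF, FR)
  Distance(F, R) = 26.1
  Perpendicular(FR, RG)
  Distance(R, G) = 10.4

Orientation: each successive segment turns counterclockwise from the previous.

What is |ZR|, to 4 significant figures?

25.15

V is at the origin; VQ runs at 42.8° with length 13.2, so Q = (9.685, 8.969). VQ ⟂ QZ, so QZ runs at 132.8°; with |QZ| = 12.2, Z = (1.396, 17.92). QZ is perpendicular to ZD, so ZD runs at -137.2°; with |ZD| = 21.2, D = (-14.16, 3.516). ∠ZDF = 109.8° gives DF at -67.00° from the x-axis; with |DF| = 17.2, F = (-7.438, -12.32). DF ⟂ FR, so FR runs at 23.00°; with |FR| = 26.1, R = (16.59, -2.119). Then |ZR| = |R − Z| = 25.15.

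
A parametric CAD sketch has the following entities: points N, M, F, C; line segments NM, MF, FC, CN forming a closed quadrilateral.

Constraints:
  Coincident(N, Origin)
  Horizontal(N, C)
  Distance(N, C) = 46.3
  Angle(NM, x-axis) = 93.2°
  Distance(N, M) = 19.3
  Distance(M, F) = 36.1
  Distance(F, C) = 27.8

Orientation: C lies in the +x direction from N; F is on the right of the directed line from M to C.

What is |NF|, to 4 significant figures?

22.55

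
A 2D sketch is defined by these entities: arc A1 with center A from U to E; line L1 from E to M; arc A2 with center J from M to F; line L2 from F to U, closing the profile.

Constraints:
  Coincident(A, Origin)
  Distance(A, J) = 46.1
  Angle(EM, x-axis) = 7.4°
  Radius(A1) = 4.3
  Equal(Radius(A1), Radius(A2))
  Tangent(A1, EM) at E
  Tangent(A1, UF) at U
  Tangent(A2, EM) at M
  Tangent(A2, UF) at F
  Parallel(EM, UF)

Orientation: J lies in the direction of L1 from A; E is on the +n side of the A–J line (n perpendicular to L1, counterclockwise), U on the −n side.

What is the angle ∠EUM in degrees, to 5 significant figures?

79.433°

Tangency of A1 to both parallel lines with radius 4.3 puts E and U at A ± 4.3·n: E = (-0.55382, 4.2642), U = (0.55382, -4.2642). Equal radii place M and F the same way about J: M = J + 4.3·n = (45.162, 10.202), F = J − 4.3·n = (46.270, 1.6733). Then cos ∠EUM = UE·UM / (|UE||UM|), giving 79.433°.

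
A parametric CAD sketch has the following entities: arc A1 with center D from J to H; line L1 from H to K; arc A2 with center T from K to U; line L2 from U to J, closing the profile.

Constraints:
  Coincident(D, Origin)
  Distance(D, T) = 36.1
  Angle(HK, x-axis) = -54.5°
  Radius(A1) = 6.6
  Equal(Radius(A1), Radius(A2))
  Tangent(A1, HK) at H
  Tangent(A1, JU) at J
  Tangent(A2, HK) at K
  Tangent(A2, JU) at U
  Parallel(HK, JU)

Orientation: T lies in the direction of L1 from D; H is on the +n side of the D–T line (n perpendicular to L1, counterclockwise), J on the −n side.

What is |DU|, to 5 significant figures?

36.698

The slot axis is L1's direction at -54.5°, so u = (cos -54.5°, sin -54.5°) = (0.58070, -0.81412) and n = (−sin -54.5°, cos -54.5°) = (0.81412, 0.58070). D is at the origin and T lies 36.1 along u from D, so T = 36.1·u = (20.963, -29.390). Tangency of A1 to both parallel lines with radius 6.6 puts H and J at D ± 6.6·n: H = (5.3732, 3.8326), J = (-5.3732, -3.8326). Equal radii place K and U the same way about T: K = T + 6.6·n = (26.337, -25.557), U = T − 6.6·n = (15.590, -33.222). Then |DU| = |U − D| = 36.698.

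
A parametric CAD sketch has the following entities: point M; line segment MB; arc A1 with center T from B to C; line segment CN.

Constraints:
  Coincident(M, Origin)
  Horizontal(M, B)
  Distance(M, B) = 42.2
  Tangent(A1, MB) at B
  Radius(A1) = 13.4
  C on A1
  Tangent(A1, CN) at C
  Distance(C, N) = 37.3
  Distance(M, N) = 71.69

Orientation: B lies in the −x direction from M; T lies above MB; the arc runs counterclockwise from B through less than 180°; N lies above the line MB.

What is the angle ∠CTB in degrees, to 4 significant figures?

119.4°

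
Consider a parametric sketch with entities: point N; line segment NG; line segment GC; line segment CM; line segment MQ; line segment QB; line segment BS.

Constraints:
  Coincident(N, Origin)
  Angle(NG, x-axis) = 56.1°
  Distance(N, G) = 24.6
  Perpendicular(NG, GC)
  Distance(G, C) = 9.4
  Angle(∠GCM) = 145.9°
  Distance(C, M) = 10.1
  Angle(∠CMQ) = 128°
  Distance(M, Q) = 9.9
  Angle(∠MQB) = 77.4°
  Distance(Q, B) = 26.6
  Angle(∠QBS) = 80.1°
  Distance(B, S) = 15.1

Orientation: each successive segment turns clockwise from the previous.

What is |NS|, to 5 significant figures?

27.564

N is at the origin; NG runs at 56.1° with length 24.6, so G = (13.721, 20.418). NG ⟂ GC, so GC runs at -33.900°; with |GC| = 9.4, C = (21.523, 15.175). ∠GCM = 145.9° gives CM at -68.000° from the x-axis; with |CM| = 10.1, M = (25.306, 5.8109). ∠CMQ = 128.0° gives MQ at -120.00° from the x-axis; with |MQ| = 9.9, Q = (20.356, -2.7627). ∠MQB = 77.4° gives QB at 137.40° from the x-axis; with |QB| = 26.6, B = (0.77599, 15.242). ∠QBS = 80.1° gives BS at 37.500° from the x-axis; with |BS| = 15.1, S = (12.756, 24.434). Then |NS| = |S − N| = 27.564.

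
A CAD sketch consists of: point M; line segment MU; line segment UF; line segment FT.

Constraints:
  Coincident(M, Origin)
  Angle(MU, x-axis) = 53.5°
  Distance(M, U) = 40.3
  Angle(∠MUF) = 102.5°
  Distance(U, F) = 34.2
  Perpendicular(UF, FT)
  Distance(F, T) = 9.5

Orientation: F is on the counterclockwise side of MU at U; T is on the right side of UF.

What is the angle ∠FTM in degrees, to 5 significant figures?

41.308°

M is at the origin; MU runs at 53.5° with length 40.3, so U = 40.3·(cos 53.5°, sin 53.5°) = (23.971, 32.395). ∠MUF = 102.5°, so UF runs at 53.5° + (180° − 102.5°) = 131.00° from the x-axis; with |UF| = 34.2, F = U + 34.2·(cos 131.00°, sin 131.00°) = (1.5341, 58.206). The perpendicularity gives FT at right angles to UF; with |FT| = 9.5 on the right of UF, T = F + 9.5·(0.75471, 0.65606) = (8.7039, 64.439). Then cos ∠FTM = TF·TM / (|TF||TM|), giving 41.308°.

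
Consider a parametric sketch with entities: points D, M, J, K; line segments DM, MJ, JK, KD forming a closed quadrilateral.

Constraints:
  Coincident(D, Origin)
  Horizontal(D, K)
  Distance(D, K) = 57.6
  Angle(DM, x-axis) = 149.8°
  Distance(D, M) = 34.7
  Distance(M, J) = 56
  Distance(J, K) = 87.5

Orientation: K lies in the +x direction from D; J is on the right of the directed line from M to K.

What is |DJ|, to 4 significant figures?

43.44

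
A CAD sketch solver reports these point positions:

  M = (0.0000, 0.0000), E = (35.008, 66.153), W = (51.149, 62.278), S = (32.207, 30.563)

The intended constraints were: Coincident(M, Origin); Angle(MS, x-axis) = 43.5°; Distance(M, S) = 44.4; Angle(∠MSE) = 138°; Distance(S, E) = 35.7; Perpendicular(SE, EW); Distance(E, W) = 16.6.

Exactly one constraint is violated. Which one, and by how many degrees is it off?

Perpendicular(SE, EW) — off by 9.00°.

M = (0.00, 0.00) ✓; MS at 43.50° ✓; |MS| = 44.40 ✓; ∠MSE = 138.0° ✓; |SE| = 35.70 ✓; ∠(SE, EW) = 99.00° ✗; |EW| = 16.60 ✓.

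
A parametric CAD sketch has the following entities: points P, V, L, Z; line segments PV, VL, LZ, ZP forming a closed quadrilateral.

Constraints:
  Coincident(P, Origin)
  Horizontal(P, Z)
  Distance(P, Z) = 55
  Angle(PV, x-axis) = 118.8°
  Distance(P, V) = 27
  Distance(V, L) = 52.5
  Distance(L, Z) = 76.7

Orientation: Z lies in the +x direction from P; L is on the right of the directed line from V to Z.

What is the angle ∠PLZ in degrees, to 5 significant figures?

38.724°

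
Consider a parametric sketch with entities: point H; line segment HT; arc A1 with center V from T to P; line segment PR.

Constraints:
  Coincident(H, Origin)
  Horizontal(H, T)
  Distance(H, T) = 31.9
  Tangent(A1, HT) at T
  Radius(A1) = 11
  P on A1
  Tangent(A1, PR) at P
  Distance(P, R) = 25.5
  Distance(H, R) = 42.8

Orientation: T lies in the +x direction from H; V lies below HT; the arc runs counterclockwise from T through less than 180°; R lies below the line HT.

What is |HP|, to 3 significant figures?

23.8

Checks: |VT| = 11.00 ✓; |VP| = 11.00 ✓; ∠(VP, PR) = 90.00° ✓; |PR| = 25.50 ✓; |HR| = 42.80 ✓.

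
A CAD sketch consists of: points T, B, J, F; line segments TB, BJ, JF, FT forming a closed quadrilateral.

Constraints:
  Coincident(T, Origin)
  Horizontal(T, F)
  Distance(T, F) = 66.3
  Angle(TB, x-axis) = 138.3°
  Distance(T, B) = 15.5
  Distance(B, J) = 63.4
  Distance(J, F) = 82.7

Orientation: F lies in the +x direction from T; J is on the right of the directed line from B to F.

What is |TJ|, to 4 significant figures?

51.71

Checks: |BJ| = 63.40 ✓; |JF| = 82.70 ✓.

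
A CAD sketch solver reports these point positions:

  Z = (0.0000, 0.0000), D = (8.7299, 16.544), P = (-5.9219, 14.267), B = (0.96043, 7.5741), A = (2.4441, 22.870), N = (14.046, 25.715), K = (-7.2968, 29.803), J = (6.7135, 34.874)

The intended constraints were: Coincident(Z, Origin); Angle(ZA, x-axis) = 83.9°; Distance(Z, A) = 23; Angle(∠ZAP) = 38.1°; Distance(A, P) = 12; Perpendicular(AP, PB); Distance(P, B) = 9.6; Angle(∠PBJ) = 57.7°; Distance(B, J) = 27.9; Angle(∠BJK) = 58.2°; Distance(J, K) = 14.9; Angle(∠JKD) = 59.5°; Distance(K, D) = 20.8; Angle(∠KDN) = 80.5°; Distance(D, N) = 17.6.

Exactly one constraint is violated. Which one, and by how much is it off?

Distance(D, N) = 17.6 — off by 7.00.

Z = (0.00, 0.00) ✓; ZA at 83.90° ✓; |ZA| = 23.00 ✓; ∠ZAP = 38.10° ✓; |AP| = 12.00 ✓; ∠(AP, PB) = 90.00° ✓; |PB| = 9.600 ✓; ∠PBJ = 57.70° ✓; |BJ| = 27.90 ✓; ∠BJK = 58.20° ✓; |JK| = 14.90 ✓; ∠JKD = 59.50° ✓; |KD| = 20.80 ✓; ∠KDN = 80.50° ✓; |DN| = 10.60 ✗.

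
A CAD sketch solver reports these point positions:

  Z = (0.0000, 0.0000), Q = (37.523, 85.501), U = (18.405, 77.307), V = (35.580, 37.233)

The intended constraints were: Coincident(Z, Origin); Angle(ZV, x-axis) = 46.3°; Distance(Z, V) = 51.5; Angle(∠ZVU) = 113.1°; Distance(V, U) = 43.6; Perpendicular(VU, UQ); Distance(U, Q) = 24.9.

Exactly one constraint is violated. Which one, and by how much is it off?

Distance(U, Q) = 24.9 — off by 4.10.

Z = (0.00, 0.00) ✓; ZV at 46.30° ✓; |ZV| = 51.50 ✓; ∠ZVU = 113.1° ✓; |VU| = 43.60 ✓; ∠(VU, UQ) = 90.00° ✓; |UQ| = 20.80 ✗.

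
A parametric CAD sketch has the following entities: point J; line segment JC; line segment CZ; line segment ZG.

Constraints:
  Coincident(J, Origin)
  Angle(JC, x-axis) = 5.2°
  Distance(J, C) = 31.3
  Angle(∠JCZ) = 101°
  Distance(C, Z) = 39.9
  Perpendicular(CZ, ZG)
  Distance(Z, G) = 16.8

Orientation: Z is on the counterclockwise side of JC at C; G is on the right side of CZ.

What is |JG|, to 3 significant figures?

66.1

∠JCZ = 101.0°, so CZ runs at 5.2° + (180° − 101.0°) = 84.2° from the x-axis; with |CZ| = 39.9, Z = C + 39.9·(cos 84.2°, sin 84.2°) = (35.2, 42.5). The perpendicularity gives ZG at right angles to CZ; with |ZG| = 16.8 on the right of CZ, G = Z + 16.8·(0.995, -0.101) = (51.9, 40.8). Then |JG| = |G − J| = 66.1.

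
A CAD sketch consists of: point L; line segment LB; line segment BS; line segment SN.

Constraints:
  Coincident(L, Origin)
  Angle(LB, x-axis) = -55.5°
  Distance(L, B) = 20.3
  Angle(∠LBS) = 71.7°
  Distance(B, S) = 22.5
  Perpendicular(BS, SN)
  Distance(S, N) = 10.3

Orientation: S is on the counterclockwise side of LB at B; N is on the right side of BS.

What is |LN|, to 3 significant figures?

33.7

L is at the origin; LB runs at -55.5° with length 20.3, so B = 20.3·(cos -55.5°, sin -55.5°) = (11.5, -16.7). ∠LBS = 71.7°, so BS runs at -55.5° + (180° − 71.7°) = 52.8° from the x-axis; with |BS| = 22.5, S = B + 22.5·(cos 52.8°, sin 52.8°) = (25.1, 1.19). BS ⟂ SN; with |SN| = 10.3 on the right of BS, N = S + 10.3·(0.797, -0.605) = (33.3, -5.04). Then |LN| = |N − L| = 33.7.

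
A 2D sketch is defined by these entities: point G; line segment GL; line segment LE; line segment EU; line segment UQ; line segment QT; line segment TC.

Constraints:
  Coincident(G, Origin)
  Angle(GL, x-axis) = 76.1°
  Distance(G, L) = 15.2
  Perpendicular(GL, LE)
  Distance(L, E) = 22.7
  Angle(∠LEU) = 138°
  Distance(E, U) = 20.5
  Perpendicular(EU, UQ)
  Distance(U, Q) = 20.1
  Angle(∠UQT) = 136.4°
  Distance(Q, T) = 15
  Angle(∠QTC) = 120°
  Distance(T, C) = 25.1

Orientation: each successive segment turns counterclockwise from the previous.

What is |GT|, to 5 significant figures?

17.439

EU ⟂ UQ, so UQ runs at -61.900°; with |UQ| = 20.1, Q = (-27.000, -7.1784). ∠UQT = 136.4° gives QT at -18.300° from the x-axis; with |QT| = 15.0, T = (-12.759, -11.888). Then |GT| = |T − G| = 17.439.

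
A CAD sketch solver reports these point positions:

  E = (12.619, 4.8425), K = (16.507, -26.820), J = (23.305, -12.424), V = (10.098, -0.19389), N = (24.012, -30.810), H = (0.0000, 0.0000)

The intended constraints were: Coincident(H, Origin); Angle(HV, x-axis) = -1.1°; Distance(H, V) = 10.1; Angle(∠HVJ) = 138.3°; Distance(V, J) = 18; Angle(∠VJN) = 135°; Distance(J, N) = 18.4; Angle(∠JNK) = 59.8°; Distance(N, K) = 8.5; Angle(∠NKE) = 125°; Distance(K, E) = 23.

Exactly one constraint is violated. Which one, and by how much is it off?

Distance(K, E) = 23 — off by 8.90.

H = (0.00, 0.00) ✓; HV at -1.100° ✓; |HV| = 10.10 ✓; ∠HVJ = 138.3° ✓; |VJ| = 18.00 ✓; ∠VJN = 135.0° ✓; |JN| = 18.40 ✓; ∠JNK = 59.80° ✓; |NK| = 8.500 ✓; ∠NKE = 125.0° ✓; |KE| = 31.90 ✗.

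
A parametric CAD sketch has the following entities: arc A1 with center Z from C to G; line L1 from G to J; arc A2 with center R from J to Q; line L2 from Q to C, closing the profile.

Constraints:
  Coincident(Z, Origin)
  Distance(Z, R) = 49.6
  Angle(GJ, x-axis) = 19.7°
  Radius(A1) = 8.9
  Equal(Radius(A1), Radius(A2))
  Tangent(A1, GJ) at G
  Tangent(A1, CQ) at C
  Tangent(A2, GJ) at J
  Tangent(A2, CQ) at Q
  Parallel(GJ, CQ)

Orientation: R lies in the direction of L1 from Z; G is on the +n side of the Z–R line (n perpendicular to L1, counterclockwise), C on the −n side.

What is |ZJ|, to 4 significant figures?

50.39

Tangency of A1 to both parallel lines with radius 8.9 puts G and C at Z ± 8.9·n: G = (-3.000, 8.379), C = (3.000, -8.379). Equal radii place J and Q the same way about R: J = R + 8.9·n = (43.70, 25.10), Q = R − 8.9·n = (49.70, 8.341). Then |ZJ| = |J − Z| = 50.39.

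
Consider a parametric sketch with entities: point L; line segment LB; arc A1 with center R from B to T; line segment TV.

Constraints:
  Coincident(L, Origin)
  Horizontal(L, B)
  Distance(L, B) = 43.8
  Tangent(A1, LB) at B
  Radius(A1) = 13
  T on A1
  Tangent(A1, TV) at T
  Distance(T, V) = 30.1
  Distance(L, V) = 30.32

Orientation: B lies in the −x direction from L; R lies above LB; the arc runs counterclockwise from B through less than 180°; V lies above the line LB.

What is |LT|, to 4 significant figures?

34.36

L is at the origin; LB is horizontal with |LB| = 43.8 and B on the −x side, so B = (-43.80, 0.000). The tangent condition forces RB to be normal to LB, so R = B + (0, 13) = (-43.80, 13.00). Since RT ⟂ TV (tangency), |RV| = √(13.0² + 30.1²) = 32.79 regardless of where T sits on A1. So V lies on both circle(L, 30.32) and circle(R, 32.79); the above-LB intersection is V = (-14.08, 26.85). T is the foot of the tangent from V: T = (-34.09, 4.360).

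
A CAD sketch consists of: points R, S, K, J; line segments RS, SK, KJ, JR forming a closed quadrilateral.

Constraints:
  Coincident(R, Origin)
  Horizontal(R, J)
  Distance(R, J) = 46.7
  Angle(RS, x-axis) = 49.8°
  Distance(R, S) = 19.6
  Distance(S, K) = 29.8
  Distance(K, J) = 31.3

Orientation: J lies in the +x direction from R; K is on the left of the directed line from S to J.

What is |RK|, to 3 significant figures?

48.7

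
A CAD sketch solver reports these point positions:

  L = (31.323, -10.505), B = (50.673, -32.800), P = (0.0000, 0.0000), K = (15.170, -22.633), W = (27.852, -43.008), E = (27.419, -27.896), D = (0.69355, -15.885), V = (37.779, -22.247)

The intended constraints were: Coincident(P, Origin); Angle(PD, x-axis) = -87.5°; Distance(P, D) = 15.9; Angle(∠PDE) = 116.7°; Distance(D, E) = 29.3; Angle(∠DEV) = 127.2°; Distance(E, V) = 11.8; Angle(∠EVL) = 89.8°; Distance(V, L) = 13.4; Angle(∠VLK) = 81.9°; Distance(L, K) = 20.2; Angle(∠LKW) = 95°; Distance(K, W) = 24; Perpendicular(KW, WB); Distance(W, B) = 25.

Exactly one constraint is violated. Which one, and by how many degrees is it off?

Perpendicular(KW, WB) — off by 7.80°.

P = (0.00, 0.00) ✓; PD at -87.50° ✓; |PD| = 15.90 ✓; ∠PDE = 116.7° ✓; |DE| = 29.30 ✓; ∠DEV = 127.2° ✓; |EV| = 11.80 ✓; ∠EVL = 89.80° ✓; |VL| = 13.40 ✓; ∠VLK = 81.90° ✓; |LK| = 20.20 ✓; ∠LKW = 95.00° ✓; |KW| = 24.00 ✓; ∠(KW, WB) = 82.20° ✗; |WB| = 25.00 ✓.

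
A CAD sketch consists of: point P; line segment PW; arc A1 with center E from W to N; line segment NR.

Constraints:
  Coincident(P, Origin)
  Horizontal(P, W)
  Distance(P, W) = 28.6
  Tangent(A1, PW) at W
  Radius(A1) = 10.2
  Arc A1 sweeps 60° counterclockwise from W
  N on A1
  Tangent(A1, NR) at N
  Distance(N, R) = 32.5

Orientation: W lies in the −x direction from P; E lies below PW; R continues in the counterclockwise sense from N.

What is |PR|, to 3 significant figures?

63.1

P is at the origin; PW is horizontal with |PW| = 28.6 and W on the −x side, so W = (-28.6, 0.00). The tangent condition forces EW to be normal to PW, so E = W + (0, -10.2) = (-28.6, -10.2). On A1, W sits at bearing 90° from E; a 60° counterclockwise sweep puts N at bearing 150°, so N = E + 10.2·(cos 150°, sin 150°) = (-37.4, -5.10). The tangent condition forces EN to be normal to NR, so NR runs along (−sin 150°, cos 150°); with |NR| = 32.5, R = (-53.7, -33.2). Then |PR| = |R − P| = 63.1.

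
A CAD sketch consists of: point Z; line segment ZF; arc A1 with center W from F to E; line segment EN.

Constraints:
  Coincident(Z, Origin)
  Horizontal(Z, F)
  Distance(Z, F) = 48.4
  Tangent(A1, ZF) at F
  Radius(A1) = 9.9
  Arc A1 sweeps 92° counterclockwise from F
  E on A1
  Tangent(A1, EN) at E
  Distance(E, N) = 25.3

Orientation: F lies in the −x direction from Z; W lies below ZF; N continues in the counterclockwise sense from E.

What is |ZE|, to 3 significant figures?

59.2

Z is at the origin; ZF is horizontal with |ZF| = 48.4 and F on the −x side, so F = (-48.4, 0.00). A1 meets ZF tangentially, so WF is at right angles to ZF, so W = F + (0, -9.9) = (-48.4, -9.90). On A1, F sits at bearing 90° from W; a 92° counterclockwise sweep puts E at bearing 182°, so E = W + 9.9·(cos 182°, sin 182°) = (-58.3, -10.2). Then |ZE| = |E − Z| = 59.2.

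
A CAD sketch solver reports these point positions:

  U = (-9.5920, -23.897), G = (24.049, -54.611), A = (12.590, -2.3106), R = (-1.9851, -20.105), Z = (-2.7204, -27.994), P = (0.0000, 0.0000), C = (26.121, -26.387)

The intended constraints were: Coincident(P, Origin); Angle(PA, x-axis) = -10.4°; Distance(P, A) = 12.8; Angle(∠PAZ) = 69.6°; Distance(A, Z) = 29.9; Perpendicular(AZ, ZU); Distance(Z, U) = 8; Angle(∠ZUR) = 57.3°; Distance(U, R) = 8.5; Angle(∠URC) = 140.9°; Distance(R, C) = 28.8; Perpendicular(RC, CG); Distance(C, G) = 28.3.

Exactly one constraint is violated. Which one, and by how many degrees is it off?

Perpendicular(RC, CG) — off by 8.40°.

P = (0.00, 0.00) ✓; PA at -10.40° ✓; |PA| = 12.80 ✓; ∠PAZ = 69.60° ✓; |AZ| = 29.90 ✓; ∠(AZ, ZU) = 90.00° ✓; |ZU| = 8.000 ✓; ∠ZUR = 57.30° ✓; |UR| = 8.500 ✓; ∠URC = 140.9° ✓; |RC| = 28.80 ✓; ∠(RC, CG) = 81.60° ✗; |CG| = 28.30 ✓.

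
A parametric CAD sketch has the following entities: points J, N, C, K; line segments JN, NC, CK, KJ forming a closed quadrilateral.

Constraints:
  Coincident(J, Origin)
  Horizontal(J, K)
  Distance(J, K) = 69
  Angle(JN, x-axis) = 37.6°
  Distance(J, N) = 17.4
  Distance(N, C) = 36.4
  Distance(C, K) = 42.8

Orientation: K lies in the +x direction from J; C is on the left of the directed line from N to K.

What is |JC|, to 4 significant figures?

53.80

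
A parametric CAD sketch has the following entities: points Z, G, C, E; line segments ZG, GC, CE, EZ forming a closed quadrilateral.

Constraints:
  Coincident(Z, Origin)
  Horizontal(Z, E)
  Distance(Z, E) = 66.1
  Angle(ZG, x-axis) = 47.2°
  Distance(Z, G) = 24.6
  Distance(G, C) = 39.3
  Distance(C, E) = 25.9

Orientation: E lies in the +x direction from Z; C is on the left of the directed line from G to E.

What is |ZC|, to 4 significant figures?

60.44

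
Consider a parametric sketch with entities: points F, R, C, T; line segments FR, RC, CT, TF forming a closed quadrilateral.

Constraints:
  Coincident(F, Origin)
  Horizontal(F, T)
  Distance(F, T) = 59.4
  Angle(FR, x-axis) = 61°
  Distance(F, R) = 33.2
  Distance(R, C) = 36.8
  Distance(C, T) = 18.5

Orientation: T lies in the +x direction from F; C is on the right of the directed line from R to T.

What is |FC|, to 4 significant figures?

41.05

Checks: F = (0.00, 0.00) ✓; |RC| = 36.80 ✓; |CT| = 18.50 ✓.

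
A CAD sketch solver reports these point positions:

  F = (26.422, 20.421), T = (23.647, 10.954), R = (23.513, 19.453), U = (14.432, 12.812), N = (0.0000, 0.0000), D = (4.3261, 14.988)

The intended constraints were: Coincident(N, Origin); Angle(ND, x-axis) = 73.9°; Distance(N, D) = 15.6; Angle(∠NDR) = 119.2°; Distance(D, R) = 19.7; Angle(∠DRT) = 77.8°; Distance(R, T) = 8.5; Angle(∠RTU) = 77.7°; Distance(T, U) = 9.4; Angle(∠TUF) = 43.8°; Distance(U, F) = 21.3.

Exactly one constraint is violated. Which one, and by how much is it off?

Distance(U, F) = 21.3 — off by 7.10.

N = (0.00, 0.00) ✓; ND at 73.90° ✓; |ND| = 15.60 ✓; ∠NDR = 119.2° ✓; |DR| = 19.70 ✓; ∠DRT = 77.80° ✓; |RT| = 8.500 ✓; ∠RTU = 77.70° ✓; |TU| = 9.400 ✓; ∠TUF = 43.80° ✓; |UF| = 14.20 ✗.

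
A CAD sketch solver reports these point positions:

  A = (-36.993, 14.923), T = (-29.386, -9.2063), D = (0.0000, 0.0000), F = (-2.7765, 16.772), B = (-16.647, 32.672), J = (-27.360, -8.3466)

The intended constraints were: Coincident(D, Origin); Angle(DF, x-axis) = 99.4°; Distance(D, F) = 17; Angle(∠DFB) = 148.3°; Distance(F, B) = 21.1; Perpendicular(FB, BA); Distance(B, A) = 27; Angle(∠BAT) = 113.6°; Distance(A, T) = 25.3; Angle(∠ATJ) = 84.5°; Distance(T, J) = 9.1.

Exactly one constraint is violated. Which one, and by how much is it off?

Distance(T, J) = 9.1 — off by 6.90.

D = (0.00, 0.00) ✓; DF at 99.40° ✓; |DF| = 17.00 ✓; ∠DFB = 148.3° ✓; |FB| = 21.10 ✓; ∠(FB, BA) = 90.00° ✓; |BA| = 27.00 ✓; ∠BAT = 113.6° ✓; |AT| = 25.30 ✓; ∠ATJ = 84.50° ✓; |TJ| = 2.201 ✗.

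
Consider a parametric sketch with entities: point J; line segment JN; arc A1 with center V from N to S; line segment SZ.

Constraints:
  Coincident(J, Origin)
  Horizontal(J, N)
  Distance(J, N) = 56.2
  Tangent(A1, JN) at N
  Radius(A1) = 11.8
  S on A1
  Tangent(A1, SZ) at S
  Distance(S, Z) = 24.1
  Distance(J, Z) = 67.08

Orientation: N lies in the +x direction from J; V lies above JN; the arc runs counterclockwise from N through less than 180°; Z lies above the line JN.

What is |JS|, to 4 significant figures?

68.79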